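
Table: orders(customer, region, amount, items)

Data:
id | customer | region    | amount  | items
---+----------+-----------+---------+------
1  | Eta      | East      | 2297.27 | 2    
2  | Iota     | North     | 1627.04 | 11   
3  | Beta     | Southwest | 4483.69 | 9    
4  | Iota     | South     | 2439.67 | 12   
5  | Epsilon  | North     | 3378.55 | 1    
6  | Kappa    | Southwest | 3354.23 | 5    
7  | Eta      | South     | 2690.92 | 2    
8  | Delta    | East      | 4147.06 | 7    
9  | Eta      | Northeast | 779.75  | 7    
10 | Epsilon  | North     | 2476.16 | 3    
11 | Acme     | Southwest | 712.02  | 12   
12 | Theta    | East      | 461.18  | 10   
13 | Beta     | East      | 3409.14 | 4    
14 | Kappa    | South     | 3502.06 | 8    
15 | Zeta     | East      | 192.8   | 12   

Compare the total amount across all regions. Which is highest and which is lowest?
SELECT region, SUM(amount)
FROM orders
GROUP BY region
ORDER BY SUM(amount)

All groups:
  Northeast: 779.75
  North: 7481.75
  Southwest: 8549.94
  South: 8632.65
  East: 10507.45

Highest: East (10507.45)
Lowest: Northeast (779.75)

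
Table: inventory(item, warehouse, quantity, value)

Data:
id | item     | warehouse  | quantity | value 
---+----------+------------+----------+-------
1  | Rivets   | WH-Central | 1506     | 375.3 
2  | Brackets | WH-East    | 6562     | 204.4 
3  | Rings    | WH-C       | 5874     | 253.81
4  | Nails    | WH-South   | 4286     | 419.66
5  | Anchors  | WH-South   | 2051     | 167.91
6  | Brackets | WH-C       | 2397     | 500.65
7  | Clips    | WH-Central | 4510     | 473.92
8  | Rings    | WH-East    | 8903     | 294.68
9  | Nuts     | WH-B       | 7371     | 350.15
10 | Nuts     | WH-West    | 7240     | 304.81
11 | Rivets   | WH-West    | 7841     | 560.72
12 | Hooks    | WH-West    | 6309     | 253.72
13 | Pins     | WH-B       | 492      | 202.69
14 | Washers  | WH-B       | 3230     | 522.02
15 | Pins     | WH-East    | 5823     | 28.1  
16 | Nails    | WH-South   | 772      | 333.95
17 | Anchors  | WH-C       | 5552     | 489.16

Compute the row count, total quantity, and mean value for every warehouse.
SELECT warehouse,
       COUNT(*) as cnt,
       SUM(quantity) as total_quantity,
       AVG(value) as avg_value
FROM inventory
GROUP BY warehouse

Result:
  WH-B: 3 records, 11093 total quantity, 358.29 avg value
  WH-C: 3 records, 13823 total quantity, 414.54 avg value
  WH-Central: 2 records, 6016 total quantity, 424.61 avg value
  WH-East: 3 records, 21288 total quantity, 175.73 avg value
  WH-South: 3 records, 7109 total quantity, 307.17 avg value
  WH-West: 3 records, 21390 total quantity, 373.08 avg value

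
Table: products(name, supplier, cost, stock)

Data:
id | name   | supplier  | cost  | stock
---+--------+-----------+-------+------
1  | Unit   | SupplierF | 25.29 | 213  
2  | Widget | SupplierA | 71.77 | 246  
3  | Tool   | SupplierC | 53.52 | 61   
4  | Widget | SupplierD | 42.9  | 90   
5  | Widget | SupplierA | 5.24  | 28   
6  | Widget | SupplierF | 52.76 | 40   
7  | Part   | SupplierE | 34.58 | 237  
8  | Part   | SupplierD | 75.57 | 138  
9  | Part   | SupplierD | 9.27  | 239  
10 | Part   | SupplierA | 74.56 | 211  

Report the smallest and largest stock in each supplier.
SELECT supplier, MIN(stock), MAX(stock)
FROM products
GROUP BY supplier

Result:
  SupplierA: min=28, max=246
  SupplierC: min=61, max=61
  SupplierD: min=90, max=239
  SupplierE: min=237, max=237
  SupplierF: min=40, max=213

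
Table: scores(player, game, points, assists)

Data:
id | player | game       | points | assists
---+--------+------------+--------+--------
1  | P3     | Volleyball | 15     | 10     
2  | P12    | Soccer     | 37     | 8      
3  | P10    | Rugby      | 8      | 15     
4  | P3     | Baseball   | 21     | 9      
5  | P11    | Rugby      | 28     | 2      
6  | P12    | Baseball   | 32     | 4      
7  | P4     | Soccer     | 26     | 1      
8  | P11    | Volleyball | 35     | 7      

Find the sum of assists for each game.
SELECT game, SUM(assists) as result
FROM scores
GROUP BY game

Result:
  Baseball: 13
  Rugby: 17
  Soccer: 9
  Volleyball: 17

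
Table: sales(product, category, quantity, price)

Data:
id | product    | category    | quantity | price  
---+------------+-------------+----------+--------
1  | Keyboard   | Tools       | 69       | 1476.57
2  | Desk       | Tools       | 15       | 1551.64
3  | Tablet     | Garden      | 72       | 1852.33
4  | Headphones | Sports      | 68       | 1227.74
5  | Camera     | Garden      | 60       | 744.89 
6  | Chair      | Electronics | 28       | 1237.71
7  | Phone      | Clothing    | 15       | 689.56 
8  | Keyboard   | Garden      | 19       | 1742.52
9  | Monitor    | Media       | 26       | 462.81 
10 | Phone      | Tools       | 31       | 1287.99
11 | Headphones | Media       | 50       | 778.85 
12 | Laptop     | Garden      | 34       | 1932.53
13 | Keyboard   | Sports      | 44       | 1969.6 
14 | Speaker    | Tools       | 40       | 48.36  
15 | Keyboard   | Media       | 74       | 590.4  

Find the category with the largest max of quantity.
SELECT category, MAX(quantity) as val
FROM sales
GROUP BY category
ORDER BY val DESC
LIMIT 1

Result: Media with max(quantity) = 74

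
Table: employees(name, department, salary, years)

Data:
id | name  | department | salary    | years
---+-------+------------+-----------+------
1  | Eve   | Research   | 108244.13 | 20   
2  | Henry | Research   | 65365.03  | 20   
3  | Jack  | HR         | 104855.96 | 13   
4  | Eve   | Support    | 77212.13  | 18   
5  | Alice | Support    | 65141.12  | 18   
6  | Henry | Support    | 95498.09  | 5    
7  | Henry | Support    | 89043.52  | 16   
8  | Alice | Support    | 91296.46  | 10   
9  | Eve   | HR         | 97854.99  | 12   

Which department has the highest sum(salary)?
SELECT department, SUM(salary) as val
FROM employees
GROUP BY department
ORDER BY val DESC
LIMIT 1

Result: Support with sum(salary) = 418191.32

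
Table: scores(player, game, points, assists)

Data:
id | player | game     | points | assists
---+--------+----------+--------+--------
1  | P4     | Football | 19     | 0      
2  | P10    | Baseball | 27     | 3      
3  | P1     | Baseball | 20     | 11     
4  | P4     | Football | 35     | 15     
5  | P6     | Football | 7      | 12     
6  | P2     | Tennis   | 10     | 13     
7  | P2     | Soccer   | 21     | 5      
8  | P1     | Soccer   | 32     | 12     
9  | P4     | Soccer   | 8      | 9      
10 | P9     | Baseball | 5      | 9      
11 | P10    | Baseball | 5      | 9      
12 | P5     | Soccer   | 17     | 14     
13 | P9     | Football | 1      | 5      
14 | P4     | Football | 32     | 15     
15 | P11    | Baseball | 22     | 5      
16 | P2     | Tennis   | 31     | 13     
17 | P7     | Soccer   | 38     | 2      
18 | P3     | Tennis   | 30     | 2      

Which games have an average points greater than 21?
SELECT game, AVG(points)
FROM scores
GROUP BY game
HAVING AVG(points) > 21

Result:
  Soccer: avg=23.20
  Tennis: avg=23.67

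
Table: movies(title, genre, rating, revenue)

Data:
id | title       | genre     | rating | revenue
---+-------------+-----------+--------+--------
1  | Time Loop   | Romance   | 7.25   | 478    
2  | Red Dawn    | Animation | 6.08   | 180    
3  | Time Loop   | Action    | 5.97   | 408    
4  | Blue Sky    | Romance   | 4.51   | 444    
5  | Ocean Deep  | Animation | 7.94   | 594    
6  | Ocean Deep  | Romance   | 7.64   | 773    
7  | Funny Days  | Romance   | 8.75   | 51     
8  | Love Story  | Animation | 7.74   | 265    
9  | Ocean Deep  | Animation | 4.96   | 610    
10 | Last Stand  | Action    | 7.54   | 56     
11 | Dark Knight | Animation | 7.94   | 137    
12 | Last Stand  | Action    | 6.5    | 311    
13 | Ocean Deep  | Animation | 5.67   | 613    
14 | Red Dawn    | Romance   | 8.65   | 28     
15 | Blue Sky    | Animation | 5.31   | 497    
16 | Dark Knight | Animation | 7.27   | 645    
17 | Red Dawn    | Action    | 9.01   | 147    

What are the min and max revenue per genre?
SELECT genre, MIN(revenue), MAX(revenue)
FROM movies
GROUP BY genre

Result:
  Action: min=56, max=408
  Animation: min=137, max=645
  Romance: min=28, max=773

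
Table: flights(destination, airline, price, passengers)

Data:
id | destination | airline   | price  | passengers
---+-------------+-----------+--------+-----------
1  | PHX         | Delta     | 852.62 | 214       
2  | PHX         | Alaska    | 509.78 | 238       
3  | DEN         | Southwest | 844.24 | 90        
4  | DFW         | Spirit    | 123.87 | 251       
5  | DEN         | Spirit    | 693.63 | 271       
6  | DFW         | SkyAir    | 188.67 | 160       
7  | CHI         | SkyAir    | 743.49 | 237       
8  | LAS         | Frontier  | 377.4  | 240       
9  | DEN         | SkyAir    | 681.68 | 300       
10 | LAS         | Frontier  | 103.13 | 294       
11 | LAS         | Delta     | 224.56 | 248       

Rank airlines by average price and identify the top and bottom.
SELECT airline, AVG(price)
FROM flights
GROUP BY airline
ORDER BY AVG(price)

All groups:
  Frontier: 240.27
  Spirit: 408.75
  Alaska: 509.78
  SkyAir: 537.95
  Delta: 538.59
  Southwest: 844.24

Highest: Southwest (844.24)
Lowest: Frontier (240.27)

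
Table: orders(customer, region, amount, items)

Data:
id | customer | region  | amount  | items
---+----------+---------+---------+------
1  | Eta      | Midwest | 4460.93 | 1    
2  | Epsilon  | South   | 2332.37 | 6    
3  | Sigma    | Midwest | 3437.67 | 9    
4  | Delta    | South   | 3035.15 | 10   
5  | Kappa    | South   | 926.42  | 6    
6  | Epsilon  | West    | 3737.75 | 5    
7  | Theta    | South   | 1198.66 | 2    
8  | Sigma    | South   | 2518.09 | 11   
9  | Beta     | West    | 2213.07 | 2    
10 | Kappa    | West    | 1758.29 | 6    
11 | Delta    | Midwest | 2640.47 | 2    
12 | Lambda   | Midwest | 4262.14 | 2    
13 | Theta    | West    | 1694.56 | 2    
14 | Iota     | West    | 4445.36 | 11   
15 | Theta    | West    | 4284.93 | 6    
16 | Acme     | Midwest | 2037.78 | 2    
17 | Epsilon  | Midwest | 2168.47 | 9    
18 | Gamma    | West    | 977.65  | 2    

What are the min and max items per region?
SELECT region, MIN(items), MAX(items)
FROM orders
GROUP BY region

Result:
  Midwest: min=1, max=9
  South: min=2, max=11
  West: min=2, max=11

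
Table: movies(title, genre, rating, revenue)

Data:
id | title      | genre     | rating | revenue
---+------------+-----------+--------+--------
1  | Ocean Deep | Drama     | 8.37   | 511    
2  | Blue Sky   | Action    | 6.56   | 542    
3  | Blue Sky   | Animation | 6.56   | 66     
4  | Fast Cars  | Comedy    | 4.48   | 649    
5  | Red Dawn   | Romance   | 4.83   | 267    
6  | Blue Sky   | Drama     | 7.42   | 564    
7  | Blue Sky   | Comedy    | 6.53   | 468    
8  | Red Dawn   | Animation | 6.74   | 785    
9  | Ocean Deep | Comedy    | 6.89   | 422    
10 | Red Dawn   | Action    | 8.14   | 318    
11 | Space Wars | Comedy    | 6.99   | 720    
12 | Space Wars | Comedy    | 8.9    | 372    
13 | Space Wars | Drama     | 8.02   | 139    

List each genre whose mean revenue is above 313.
SELECT genre, AVG(revenue)
FROM movies
GROUP BY genre
HAVING AVG(revenue) > 313

Result:
  Action: avg=430.00
  Animation: avg=425.50
  Comedy: avg=526.20
  Drama: avg=404.67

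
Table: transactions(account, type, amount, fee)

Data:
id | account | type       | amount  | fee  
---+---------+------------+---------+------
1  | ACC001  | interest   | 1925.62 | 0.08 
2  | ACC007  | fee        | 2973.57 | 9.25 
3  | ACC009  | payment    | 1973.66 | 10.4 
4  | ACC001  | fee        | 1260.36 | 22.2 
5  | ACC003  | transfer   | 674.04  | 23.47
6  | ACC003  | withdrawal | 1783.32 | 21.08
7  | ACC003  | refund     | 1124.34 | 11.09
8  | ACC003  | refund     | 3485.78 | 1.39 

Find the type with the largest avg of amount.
SELECT type, AVG(amount) as val
FROM transactions
GROUP BY type
ORDER BY val DESC
LIMIT 1

Result: refund with avg(amount) = 2305.06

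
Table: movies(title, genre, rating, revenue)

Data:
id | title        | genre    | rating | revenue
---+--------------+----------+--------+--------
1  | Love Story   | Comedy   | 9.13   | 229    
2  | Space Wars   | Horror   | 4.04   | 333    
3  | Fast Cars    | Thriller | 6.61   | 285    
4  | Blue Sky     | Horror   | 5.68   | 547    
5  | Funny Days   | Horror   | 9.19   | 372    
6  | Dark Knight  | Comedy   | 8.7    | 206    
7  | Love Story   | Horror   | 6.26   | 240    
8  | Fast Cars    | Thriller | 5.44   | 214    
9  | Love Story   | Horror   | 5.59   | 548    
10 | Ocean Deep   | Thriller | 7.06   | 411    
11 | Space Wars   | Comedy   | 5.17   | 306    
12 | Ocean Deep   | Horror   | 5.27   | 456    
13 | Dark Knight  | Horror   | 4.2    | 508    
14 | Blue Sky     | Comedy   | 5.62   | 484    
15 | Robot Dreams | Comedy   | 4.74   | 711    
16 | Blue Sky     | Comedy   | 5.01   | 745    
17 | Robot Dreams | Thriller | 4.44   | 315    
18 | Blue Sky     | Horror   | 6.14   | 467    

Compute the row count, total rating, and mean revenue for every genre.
SELECT genre,
       COUNT(*) as cnt,
       SUM(rating) as total_rating,
       AVG(revenue) as avg_revenue
FROM movies
GROUP BY genre

Result:
  Comedy: 6 records, 38.37 total rating, 446.83 avg revenue
  Horror: 8 records, 46.37 total rating, 433.88 avg revenue
  Thriller: 4 records, 23.55 total rating, 306.25 avg revenue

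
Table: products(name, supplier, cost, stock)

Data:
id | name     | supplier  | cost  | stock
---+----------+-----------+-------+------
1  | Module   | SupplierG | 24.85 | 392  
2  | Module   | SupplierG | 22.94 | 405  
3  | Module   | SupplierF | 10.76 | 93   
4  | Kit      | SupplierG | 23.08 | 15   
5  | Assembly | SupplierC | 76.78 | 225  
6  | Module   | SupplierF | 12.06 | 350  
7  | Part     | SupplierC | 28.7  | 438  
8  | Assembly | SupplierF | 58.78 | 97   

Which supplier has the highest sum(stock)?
SELECT supplier, SUM(stock) as val
FROM products
GROUP BY supplier
ORDER BY val DESC
LIMIT 1

Result: SupplierG with sum(stock) = 812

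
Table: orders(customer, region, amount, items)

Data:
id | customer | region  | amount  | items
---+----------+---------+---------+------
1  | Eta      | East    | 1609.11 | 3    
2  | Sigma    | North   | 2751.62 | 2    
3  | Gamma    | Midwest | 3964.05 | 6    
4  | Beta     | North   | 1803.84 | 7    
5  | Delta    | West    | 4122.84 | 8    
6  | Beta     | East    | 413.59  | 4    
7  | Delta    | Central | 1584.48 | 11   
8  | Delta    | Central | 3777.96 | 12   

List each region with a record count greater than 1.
SELECT region, COUNT(*) as cnt
FROM orders
GROUP BY region
HAVING COUNT(*) > 1

Result:
  Central: 2
  East: 2
  North: 2

Note: HAVING filters groups after aggregation, WHERE filters rows before.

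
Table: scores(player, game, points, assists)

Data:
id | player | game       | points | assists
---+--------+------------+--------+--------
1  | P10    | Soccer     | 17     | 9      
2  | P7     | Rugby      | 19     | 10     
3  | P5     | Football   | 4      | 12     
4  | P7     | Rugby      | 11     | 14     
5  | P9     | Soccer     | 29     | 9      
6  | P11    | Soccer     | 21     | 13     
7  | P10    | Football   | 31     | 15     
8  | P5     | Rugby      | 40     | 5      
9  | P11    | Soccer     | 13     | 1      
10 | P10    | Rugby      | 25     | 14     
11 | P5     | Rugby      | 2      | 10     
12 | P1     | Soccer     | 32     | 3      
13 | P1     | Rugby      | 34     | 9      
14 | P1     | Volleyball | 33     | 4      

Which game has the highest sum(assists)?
SELECT game, SUM(assists) as val
FROM scores
GROUP BY game
ORDER BY val DESC
LIMIT 1

Result: Rugby with sum(assists) = 62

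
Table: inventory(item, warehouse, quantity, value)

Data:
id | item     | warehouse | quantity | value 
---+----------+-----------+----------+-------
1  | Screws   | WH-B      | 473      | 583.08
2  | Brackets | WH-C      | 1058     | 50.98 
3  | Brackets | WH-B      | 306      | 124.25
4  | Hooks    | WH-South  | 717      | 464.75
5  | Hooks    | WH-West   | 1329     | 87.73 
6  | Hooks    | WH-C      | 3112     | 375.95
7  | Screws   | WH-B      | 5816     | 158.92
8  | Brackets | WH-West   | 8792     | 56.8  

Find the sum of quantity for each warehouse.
SELECT warehouse, SUM(quantity) as result
FROM inventory
GROUP BY warehouse

Result:
  WH-B: 6595
  WH-C: 4170
  WH-South: 717
  WH-West: 10121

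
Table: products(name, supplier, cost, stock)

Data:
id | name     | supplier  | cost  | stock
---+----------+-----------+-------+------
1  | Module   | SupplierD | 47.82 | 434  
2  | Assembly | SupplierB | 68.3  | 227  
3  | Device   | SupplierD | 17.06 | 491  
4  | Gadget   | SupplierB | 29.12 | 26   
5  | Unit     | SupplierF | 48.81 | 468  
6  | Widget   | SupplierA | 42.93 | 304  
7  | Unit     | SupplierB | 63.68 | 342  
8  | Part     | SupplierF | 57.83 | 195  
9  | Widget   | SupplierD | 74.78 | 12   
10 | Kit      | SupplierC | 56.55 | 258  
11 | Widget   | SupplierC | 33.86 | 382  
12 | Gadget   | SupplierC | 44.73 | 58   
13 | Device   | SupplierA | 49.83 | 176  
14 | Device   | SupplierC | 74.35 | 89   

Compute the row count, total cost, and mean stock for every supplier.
SELECT supplier,
       COUNT(*) as cnt,
       SUM(cost) as total_cost,
       AVG(stock) as avg_stock
FROM products
GROUP BY supplier

Result:
  SupplierA: 2 records, 92.76 total cost, 240.00 avg stock
  SupplierB: 3 records, 161.10 total cost, 198.33 avg stock
  SupplierC: 4 records, 209.49 total cost, 196.75 avg stock
  SupplierD: 3 records, 139.66 total cost, 312.33 avg stock
  SupplierF: 2 records, 106.64 total cost, 331.50 avg stock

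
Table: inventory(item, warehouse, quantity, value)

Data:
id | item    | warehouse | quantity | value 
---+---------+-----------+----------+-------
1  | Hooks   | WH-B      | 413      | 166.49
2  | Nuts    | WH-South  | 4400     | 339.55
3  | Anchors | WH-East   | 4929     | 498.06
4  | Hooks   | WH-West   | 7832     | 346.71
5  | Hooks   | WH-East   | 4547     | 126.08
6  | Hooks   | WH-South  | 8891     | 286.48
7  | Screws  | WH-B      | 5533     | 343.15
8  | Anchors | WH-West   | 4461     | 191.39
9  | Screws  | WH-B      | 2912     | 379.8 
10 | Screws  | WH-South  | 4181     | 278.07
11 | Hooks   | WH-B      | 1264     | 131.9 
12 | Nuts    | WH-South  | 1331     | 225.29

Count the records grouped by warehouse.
SELECT warehouse, COUNT(*) as count
FROM inventory
GROUP BY warehouse

Result:
  WH-B: 4
  WH-East: 2
  WH-South: 4
  WH-West: 2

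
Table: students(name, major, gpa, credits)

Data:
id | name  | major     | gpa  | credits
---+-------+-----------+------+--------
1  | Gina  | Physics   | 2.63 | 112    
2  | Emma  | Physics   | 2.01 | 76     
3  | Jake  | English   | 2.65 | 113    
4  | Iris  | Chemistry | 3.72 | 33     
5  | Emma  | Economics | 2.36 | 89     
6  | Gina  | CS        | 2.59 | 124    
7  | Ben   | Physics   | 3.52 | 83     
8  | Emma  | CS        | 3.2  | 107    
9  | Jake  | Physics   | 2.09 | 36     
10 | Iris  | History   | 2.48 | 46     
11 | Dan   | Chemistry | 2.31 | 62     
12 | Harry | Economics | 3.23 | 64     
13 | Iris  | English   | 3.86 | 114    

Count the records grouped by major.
SELECT major, COUNT(*) as count
FROM students
GROUP BY major

Result:
  CS: 2
  Chemistry: 2
  Economics: 2
  English: 2
  History: 1
  Physics: 4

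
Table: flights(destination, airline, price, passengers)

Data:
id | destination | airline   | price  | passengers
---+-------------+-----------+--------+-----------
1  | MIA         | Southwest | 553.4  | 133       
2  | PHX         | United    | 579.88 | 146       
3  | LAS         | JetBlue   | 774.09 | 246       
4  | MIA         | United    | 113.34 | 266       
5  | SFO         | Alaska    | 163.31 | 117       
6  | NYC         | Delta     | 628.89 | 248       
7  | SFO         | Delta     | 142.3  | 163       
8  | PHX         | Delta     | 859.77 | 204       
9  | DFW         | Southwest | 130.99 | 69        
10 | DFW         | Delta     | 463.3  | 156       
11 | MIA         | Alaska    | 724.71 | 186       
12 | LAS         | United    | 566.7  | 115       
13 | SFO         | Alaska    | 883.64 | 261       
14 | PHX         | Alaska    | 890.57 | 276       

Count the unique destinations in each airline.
SELECT airline, COUNT(DISTINCT destination)
FROM flights
GROUP BY airline

Result:
  Alaska: 3 distinct
  Delta: 4 distinct
  JetBlue: 1 distinct
  Southwest: 2 distinct
  United: 3 distinct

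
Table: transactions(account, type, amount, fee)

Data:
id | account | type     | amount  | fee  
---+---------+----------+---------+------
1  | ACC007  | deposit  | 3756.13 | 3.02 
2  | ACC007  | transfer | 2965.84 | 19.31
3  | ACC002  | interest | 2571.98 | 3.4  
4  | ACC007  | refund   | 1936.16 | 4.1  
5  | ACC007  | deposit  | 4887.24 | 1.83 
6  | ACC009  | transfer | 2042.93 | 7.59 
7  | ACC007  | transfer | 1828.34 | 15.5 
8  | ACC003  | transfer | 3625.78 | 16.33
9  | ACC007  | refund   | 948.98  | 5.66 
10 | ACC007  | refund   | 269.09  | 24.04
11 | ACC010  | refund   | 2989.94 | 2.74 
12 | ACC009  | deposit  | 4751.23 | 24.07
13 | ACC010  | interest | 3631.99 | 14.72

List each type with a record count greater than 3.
SELECT type, COUNT(*) as cnt
FROM transactions
GROUP BY type
HAVING COUNT(*) > 3

Result:
  refund: 4
  transfer: 4

Note: HAVING filters groups after aggregation, WHERE filters rows before.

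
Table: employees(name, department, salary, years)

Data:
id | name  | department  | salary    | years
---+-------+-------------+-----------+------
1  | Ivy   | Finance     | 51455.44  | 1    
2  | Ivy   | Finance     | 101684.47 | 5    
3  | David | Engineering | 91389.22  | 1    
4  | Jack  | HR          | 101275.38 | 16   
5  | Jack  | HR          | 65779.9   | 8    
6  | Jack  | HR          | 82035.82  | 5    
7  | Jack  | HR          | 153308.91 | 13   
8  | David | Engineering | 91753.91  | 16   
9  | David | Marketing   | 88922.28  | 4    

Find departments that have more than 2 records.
SELECT department, COUNT(*) as cnt
FROM employees
GROUP BY department
HAVING COUNT(*) > 2

Result:
  HR: 4

Note: HAVING filters groups after aggregation, WHERE filters rows before.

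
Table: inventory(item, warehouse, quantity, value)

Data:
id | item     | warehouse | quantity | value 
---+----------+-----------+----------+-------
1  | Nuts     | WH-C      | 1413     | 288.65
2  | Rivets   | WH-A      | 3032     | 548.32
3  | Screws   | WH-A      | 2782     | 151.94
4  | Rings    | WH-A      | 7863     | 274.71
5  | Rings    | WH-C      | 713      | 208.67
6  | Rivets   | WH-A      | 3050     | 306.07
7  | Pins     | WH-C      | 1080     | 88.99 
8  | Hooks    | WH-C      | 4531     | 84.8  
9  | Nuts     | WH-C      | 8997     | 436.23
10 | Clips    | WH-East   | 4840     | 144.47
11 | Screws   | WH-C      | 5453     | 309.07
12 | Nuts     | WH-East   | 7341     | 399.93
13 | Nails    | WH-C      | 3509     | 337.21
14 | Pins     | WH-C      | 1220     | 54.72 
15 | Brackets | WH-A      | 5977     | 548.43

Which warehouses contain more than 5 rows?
SELECT warehouse, COUNT(*) as cnt
FROM inventory
GROUP BY warehouse
HAVING COUNT(*) > 5

Result:
  WH-C: 8

Note: HAVING filters groups after aggregation, WHERE filters rows before.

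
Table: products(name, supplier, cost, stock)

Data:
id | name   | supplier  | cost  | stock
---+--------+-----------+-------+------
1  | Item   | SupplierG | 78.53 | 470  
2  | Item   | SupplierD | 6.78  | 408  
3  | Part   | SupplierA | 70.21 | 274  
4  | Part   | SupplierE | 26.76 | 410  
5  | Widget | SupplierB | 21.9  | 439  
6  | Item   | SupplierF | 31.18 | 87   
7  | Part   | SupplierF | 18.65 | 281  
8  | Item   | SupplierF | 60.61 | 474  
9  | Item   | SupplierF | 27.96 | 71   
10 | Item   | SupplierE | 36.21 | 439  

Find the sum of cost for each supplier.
SELECT supplier, SUM(cost) as result
FROM products
GROUP BY supplier

Result:
  SupplierA: 70.21
  SupplierB: 21.90
  SupplierD: 6.78
  SupplierE: 62.97
  SupplierF: 138.40
  SupplierG: 78.53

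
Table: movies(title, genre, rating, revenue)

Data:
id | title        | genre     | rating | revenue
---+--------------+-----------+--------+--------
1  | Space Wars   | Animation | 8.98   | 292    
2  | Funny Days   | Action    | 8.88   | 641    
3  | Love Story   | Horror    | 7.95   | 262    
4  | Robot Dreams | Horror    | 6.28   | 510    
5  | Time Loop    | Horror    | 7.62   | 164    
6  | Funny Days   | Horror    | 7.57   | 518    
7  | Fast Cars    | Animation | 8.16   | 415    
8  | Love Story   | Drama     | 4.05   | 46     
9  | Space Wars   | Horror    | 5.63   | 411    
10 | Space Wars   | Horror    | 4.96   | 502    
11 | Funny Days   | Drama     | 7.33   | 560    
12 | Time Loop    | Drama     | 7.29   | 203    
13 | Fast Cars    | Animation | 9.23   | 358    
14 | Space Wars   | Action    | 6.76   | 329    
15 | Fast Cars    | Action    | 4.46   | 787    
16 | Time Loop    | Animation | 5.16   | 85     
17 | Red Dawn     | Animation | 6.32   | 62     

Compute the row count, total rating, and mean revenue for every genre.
SELECT genre,
       COUNT(*) as cnt,
       SUM(rating) as total_rating,
       AVG(revenue) as avg_revenue
FROM movies
GROUP BY genre

Result:
  Action: 3 records, 20.10 total rating, 585.67 avg revenue
  Animation: 5 records, 37.85 total rating, 242.40 avg revenue
  Drama: 3 records, 18.67 total rating, 269.67 avg revenue
  Horror: 6 records, 40.01 total rating, 394.50 avg revenue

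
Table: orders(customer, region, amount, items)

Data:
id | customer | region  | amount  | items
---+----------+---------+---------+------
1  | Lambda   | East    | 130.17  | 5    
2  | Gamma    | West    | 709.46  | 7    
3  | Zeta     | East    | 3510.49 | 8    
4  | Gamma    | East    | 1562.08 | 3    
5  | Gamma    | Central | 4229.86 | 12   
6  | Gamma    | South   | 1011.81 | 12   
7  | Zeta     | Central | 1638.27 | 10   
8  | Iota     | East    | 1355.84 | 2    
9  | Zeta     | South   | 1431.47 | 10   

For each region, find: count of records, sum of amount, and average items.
SELECT region,
       COUNT(*) as cnt,
       SUM(amount) as total_amount,
       AVG(items) as avg_items
FROM orders
GROUP BY region

Result:
  Central: 2 records, 5868.13 total amount, 11.00 avg items
  East: 4 records, 6558.58 total amount, 4.50 avg items
  South: 2 records, 2443.28 total amount, 11.00 avg items
  West: 1 records, 709.46 total amount, 7.00 avg items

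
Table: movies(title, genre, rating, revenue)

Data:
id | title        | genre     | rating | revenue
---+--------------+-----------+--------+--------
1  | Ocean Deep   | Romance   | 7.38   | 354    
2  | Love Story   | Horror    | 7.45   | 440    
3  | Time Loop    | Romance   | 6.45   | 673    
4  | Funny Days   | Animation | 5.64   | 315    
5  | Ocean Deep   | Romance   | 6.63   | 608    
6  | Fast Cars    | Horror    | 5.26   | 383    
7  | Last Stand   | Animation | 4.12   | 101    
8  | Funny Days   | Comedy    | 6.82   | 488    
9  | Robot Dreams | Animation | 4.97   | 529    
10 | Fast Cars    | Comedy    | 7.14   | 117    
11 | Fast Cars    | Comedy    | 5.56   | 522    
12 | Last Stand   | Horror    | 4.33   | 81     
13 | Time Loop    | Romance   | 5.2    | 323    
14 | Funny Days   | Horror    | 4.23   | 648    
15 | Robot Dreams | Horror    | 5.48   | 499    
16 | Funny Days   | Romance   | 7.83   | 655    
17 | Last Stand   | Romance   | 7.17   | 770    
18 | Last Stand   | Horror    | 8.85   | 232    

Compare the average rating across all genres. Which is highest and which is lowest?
SELECT genre, AVG(rating)
FROM movies
GROUP BY genre
ORDER BY AVG(rating)

All groups:
  Animation: 4.91
  Horror: 5.93
  Comedy: 6.51
  Romance: 6.78

Highest: Romance (6.78)
Lowest: Animation (4.91)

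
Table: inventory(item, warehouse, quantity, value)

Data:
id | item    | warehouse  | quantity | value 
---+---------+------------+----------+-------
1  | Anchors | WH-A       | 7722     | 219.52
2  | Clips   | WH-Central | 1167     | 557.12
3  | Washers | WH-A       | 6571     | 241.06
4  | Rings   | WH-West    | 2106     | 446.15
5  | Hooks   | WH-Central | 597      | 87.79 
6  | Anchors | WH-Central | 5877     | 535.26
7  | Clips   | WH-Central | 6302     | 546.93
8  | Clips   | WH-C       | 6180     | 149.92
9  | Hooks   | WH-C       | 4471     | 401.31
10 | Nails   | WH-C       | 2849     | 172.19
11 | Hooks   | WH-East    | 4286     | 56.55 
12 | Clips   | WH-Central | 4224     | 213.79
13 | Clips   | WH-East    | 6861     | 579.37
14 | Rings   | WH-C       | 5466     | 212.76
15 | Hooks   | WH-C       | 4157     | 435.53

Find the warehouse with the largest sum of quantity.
SELECT warehouse, SUM(quantity) as val
FROM inventory
GROUP BY warehouse
ORDER BY val DESC
LIMIT 1

Result: WH-C with sum(quantity) = 23123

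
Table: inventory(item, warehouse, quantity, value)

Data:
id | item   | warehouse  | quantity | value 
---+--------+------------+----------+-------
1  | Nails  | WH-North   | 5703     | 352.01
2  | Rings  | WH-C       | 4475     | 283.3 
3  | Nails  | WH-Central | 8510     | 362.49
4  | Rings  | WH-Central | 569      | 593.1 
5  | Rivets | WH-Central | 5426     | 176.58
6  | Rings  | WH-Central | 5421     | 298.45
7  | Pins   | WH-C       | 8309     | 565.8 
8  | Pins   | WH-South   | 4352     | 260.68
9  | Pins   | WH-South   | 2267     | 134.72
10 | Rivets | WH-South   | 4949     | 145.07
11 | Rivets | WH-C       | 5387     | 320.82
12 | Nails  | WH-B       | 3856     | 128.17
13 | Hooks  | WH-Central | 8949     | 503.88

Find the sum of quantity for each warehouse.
SELECT warehouse, SUM(quantity) as result
FROM inventory
GROUP BY warehouse

Result:
  WH-B: 3856
  WH-C: 18171
  WH-Central: 28875
  WH-North: 5703
  WH-South: 11568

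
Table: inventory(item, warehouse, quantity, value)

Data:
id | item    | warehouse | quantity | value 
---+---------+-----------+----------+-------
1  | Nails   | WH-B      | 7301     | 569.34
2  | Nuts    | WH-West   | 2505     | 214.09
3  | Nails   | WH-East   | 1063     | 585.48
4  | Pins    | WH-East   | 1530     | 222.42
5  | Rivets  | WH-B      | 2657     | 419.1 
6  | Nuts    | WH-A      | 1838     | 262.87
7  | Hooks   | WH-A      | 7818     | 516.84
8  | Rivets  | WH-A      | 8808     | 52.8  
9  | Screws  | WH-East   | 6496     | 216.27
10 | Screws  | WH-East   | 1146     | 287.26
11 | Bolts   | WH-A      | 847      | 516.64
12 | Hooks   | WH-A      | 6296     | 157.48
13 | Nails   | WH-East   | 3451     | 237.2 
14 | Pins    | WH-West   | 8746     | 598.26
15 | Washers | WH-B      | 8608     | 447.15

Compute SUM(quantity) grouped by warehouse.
SELECT warehouse, SUM(quantity) as result
FROM inventory
GROUP BY warehouse

Result:
  WH-A: 25607
  WH-B: 18566
  WH-East: 13686
  WH-West: 11251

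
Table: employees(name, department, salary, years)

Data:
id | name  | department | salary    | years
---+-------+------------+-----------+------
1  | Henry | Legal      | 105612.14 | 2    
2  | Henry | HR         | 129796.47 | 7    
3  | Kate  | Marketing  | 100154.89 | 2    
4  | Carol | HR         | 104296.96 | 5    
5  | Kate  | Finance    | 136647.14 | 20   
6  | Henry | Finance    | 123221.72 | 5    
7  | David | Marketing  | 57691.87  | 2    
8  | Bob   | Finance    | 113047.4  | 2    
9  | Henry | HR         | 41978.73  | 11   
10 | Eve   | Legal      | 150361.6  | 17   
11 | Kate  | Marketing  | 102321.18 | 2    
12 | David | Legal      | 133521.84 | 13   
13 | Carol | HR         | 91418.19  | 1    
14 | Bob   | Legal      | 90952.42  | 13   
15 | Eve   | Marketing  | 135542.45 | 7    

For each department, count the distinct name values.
SELECT department, COUNT(DISTINCT name)
FROM employees
GROUP BY department

Result:
  Finance: 3 distinct
  HR: 2 distinct
  Legal: 4 distinct
  Marketing: 3 distinct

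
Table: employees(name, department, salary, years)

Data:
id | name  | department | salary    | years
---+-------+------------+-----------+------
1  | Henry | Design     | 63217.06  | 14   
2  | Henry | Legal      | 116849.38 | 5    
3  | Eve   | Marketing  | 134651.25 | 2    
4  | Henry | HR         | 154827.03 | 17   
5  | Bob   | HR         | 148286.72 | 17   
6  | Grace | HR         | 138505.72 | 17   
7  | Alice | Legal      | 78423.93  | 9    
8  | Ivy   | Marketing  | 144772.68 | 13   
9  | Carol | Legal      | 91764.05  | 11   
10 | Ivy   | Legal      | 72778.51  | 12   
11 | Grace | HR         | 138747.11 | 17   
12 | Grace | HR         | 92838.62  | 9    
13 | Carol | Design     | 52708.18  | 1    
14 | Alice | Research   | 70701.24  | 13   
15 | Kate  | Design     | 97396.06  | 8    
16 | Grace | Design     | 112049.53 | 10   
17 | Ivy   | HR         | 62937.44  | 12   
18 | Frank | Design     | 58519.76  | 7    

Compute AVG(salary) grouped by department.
SELECT department, AVG(salary) as result
FROM employees
GROUP BY department

Result:
  Design: 76778.12
  HR: 122690.44
  Legal: 89953.97
  Marketing: 139711.97
  Research: 70701.24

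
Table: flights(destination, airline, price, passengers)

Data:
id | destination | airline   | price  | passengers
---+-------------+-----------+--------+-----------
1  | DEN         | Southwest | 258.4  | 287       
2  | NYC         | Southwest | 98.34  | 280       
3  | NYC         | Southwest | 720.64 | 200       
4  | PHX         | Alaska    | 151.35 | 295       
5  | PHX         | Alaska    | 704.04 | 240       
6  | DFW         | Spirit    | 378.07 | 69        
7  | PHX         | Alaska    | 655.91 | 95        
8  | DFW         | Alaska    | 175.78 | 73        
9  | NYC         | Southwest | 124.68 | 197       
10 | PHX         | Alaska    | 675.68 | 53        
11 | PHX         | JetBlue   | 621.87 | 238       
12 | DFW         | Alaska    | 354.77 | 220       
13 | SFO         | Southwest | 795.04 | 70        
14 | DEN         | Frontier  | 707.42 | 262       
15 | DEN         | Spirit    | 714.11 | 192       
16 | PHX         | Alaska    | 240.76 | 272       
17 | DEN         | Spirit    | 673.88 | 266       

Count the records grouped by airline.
SELECT airline, COUNT(*) as count
FROM flights
GROUP BY airline

Result:
  Alaska: 7
  Frontier: 1
  JetBlue: 1
  Southwest: 5
  Spirit: 3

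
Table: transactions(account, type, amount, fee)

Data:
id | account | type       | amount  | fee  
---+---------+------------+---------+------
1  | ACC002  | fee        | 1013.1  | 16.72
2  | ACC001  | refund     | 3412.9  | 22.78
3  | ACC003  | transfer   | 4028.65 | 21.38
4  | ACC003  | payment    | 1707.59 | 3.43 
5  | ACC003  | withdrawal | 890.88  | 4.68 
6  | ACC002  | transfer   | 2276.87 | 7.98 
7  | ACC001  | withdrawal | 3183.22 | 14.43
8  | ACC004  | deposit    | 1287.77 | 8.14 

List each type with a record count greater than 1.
SELECT type, COUNT(*) as cnt
FROM transactions
GROUP BY type
HAVING COUNT(*) > 1

Result:
  transfer: 2
  withdrawal: 2

Note: HAVING filters groups after aggregation, WHERE filters rows before.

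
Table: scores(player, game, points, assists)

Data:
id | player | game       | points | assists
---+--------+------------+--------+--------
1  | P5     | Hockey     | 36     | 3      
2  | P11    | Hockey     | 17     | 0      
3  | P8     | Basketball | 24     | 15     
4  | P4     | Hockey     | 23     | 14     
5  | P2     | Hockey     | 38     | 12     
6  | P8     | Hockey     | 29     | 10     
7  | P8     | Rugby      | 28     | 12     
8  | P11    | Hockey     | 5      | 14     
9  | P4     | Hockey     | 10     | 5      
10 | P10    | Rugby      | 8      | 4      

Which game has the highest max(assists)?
SELECT game, MAX(assists) as val
FROM scores
GROUP BY game
ORDER BY val DESC
LIMIT 1

Result: Basketball with max(assists) = 15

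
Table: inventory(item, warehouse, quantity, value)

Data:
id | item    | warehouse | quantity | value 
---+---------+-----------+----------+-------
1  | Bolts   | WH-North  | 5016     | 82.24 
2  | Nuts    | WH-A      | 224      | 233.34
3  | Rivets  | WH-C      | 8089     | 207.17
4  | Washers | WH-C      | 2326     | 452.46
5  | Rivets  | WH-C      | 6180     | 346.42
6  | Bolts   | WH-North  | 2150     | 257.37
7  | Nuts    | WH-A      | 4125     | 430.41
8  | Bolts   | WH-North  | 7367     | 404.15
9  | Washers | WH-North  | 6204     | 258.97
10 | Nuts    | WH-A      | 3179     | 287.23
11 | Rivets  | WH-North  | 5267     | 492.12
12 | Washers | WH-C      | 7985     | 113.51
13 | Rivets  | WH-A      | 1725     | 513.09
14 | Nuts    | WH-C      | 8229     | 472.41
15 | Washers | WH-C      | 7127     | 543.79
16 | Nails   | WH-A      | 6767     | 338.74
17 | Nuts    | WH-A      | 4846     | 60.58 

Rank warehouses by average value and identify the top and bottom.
SELECT warehouse, AVG(value)
FROM inventory
GROUP BY warehouse
ORDER BY AVG(value)

All groups:
  WH-North: 298.97
  WH-A: 310.57
  WH-C: 355.96

Highest: WH-C (355.96)
Lowest: WH-North (298.97)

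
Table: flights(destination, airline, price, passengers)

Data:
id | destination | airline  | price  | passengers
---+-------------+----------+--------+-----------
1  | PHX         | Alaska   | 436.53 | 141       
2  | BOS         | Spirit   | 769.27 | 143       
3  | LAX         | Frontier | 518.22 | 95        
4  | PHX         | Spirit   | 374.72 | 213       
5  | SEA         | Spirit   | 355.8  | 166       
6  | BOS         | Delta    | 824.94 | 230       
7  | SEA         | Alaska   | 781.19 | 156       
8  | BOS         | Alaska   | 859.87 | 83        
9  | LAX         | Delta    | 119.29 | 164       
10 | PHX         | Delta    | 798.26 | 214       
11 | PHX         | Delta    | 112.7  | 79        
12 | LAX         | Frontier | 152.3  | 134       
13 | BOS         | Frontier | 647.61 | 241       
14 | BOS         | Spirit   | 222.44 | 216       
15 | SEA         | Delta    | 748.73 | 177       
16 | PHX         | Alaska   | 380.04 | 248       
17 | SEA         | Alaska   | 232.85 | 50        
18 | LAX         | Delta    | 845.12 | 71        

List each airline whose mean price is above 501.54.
SELECT airline, AVG(price)
FROM flights
GROUP BY airline
HAVING AVG(price) > 501.54

Result:
  Alaska: avg=538.10
  Delta: avg=574.84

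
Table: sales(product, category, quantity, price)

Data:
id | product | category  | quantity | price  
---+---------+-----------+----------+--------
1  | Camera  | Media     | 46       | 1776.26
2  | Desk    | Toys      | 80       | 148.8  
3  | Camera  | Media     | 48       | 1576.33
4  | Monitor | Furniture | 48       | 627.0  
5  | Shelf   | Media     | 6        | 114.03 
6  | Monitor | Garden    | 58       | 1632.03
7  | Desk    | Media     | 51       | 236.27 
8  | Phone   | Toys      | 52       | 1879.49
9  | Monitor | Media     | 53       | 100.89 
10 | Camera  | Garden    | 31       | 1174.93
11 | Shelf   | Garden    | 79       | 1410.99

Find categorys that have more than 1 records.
SELECT category, COUNT(*) as cnt
FROM sales
GROUP BY category
HAVING COUNT(*) > 1

Result:
  Garden: 3
  Media: 5
  Toys: 2

Note: HAVING filters groups after aggregation, WHERE filters rows before.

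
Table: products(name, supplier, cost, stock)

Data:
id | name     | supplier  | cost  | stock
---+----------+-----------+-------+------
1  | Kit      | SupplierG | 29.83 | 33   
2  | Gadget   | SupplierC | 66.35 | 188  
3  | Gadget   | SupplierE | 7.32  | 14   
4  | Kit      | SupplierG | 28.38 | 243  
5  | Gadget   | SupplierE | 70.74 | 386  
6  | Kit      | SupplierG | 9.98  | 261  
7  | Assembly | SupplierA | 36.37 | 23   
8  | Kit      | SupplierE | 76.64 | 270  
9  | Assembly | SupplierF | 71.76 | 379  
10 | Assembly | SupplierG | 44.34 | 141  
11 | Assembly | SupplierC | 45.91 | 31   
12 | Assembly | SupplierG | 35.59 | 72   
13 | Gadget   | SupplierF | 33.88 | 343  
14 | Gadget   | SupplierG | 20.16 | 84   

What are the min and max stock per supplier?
SELECT supplier, MIN(stock), MAX(stock)
FROM products
GROUP BY supplier

Result:
  SupplierA: min=23, max=23
  SupplierC: min=31, max=188
  SupplierE: min=14, max=386
  SupplierF: min=343, max=379
  SupplierG: min=33, max=261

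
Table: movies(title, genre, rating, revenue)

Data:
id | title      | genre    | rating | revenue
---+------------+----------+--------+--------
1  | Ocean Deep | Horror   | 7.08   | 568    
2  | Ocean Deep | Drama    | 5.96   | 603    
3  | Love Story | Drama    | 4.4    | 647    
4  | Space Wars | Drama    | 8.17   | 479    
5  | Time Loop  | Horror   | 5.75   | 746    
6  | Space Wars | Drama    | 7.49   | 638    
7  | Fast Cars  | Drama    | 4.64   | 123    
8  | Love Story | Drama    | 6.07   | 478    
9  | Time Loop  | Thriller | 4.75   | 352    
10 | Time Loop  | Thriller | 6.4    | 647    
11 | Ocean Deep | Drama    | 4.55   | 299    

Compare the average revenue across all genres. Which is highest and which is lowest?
SELECT genre, AVG(revenue)
FROM movies
GROUP BY genre
ORDER BY AVG(revenue)

All groups:
  Drama: 466.71
  Thriller: 499.50
  Horror: 657.00

Highest: Horror (657.00)
Lowest: Drama (466.71)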